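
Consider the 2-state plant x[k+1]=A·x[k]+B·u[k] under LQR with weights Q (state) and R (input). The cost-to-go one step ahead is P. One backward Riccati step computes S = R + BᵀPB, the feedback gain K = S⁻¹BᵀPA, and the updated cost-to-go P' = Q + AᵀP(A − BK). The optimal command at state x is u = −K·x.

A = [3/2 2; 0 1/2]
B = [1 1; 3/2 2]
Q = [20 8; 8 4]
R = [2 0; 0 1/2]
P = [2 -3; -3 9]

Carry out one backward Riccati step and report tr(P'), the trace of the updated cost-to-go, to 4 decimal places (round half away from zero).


31.1460

BᵀP = [-2.5000 10.5000; -4.0000 15.0000]
S = R + BᵀPB = [2 0; 0 1/2] + [13.2500 18.5000; 18.5000 26.0000] = [15.2500 18.5000; 18.5000 26.5000]
BᵀPA = [-3.7500 0.2500; -6.0000 -0.5000]
K = S⁻¹·BᵀPA = [0.1879 0.2566; -0.3576 -0.1980]
A−BK = [1.6697 1.9414; 0.4333 0.5111]
AᵀP(A−BK) = [3.0591 3.5242; 3.5242 4.0869]
P' = Q + AᵀP(A−BK) = [23.0591 11.5242; 11.5242 8.0869]
tr(P') = 31.1460


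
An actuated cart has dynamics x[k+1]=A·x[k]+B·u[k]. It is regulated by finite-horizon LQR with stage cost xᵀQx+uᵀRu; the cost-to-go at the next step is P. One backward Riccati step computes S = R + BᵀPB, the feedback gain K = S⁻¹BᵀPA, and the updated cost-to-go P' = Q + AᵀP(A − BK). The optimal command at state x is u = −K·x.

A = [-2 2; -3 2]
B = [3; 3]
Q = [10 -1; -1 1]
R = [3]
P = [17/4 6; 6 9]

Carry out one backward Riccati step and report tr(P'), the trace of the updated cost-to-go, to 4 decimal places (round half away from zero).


BᵀP = [30.7500 45.0000]
S = R + BᵀPB = [3] + [227.2500] = [230.2500]
BᵀPA = [-196.5000 151.5000]
K = S⁻¹·BᵀPA = [-0.8534 0.6580]
A−BK = [0.5603 0.0261; -0.4397 0.0261]
AᵀP(A−BK) = [2.3029 -1.7068; -1.7068 1.3160]
P' = Q + AᵀP(A−BK) = [12.3029 -2.7068; -2.7068 2.3160]
tr(P') = 14.6189

14.6189


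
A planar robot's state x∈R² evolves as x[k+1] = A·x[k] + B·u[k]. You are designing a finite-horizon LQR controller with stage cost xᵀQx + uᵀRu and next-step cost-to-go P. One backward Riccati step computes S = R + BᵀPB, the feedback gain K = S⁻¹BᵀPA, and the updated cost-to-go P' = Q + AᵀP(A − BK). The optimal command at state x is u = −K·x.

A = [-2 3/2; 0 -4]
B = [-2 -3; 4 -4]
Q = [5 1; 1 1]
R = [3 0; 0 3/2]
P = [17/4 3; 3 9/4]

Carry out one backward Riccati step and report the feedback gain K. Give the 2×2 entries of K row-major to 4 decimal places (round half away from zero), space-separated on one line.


BᵀP = [3.5000 3.0000; -24.7500 -18.0000]
S = R + BᵀPB = [3 0; 0 3/2] + [5.0000 -22.5000; -22.5000 146.2500] = [8.0000 -22.5000; -22.5000 147.7500]
BᵀPA = [-7.0000 -6.7500; 49.5000 34.8750]
K = S⁻¹·BᵀPA = [0.1176 -0.3147; 0.3529 0.1881]
A−BK = [-0.7059 1.4351; 0.9412 -1.9889]
AᵀP(A−BK) = [0.3529 -0.2647; -0.2647 0.8778]
P' = Q + AᵀP(A−BK) = [5.3529 0.7353; 0.7353 1.8778]
tr(P') = 7.2307

0.1176 -0.3147 0.3529 0.1881


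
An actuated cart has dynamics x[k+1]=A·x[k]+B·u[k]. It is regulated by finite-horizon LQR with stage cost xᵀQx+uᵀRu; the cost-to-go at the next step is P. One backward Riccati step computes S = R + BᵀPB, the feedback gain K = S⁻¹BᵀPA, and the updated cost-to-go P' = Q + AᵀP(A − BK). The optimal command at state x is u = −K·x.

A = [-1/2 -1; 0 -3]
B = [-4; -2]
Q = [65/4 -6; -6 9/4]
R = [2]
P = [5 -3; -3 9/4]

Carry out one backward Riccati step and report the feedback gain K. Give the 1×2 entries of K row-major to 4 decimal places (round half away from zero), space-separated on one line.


BᵀP = [-14.0000 7.5000]
S = R + BᵀPB = [2] + [41.0000] = [43.0000]
BᵀPA = [7.0000 -8.5000]
K = S⁻¹·BᵀPA = [0.1628 -0.1977]
A−BK = [0.1512 -1.7907; 0.3256 -3.3953]
AᵀP(A−BK) = [0.1105 -0.6163; -0.6163 5.5698]
P' = Q + AᵀP(A−BK) = [16.3605 -6.6163; -6.6163 7.8198]
tr(P') = 24.1802

0.1628 -0.1977


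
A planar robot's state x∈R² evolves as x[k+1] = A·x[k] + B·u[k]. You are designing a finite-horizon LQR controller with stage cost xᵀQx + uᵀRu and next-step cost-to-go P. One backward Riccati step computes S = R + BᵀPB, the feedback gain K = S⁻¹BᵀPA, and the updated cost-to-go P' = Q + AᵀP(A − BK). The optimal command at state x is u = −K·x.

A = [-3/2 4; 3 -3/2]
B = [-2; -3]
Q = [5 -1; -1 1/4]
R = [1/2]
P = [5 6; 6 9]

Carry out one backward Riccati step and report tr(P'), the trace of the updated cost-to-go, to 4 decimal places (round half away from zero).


22.8321

BᵀP = [-28.0000 -39.0000]
S = R + BᵀPB = [1/2] + [173.0000] = [173.5000]
BᵀPA = [-75.0000 -53.5000]
K = S⁻¹·BᵀPA = [-0.4323 -0.3084]
A−BK = [-2.3646 3.3833; 1.7032 -2.4251]
AᵀP(A−BK) = [5.8293 -8.1268; -8.1268 11.7529]
P' = Q + AᵀP(A−BK) = [10.8293 -9.1268; -9.1268 12.0029]
tr(P') = 22.8321


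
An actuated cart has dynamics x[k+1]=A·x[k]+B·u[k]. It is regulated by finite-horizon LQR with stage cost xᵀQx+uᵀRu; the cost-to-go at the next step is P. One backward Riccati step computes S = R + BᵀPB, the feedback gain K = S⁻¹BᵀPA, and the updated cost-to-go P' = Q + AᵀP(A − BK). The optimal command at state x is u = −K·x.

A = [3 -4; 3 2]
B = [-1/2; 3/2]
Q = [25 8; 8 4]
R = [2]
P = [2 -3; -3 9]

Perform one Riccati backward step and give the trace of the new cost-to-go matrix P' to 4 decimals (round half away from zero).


60.9633

BᵀP = [-5.5000 15.0000]
S = R + BᵀPB = [2] + [25.2500] = [27.2500]
BᵀPA = [28.5000 52.0000]
K = S⁻¹·BᵀPA = [1.0459 1.9083]
A−BK = [3.5229 -3.0459; 1.4312 -0.8624]
AᵀP(A−BK) = [15.1927 -6.3853; -6.3853 16.7706]
P' = Q + AᵀP(A−BK) = [40.1927 1.6147; 1.6147 20.7706]
tr(P') = 60.9633


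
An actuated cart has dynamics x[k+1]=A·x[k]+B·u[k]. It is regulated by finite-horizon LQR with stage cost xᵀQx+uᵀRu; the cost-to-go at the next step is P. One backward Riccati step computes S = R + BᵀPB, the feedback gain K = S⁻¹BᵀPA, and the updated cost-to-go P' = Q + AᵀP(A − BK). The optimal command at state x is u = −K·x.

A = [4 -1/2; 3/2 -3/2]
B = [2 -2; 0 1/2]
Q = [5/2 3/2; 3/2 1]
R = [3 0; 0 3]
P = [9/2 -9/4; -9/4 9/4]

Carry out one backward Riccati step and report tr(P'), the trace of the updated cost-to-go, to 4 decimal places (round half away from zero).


BᵀP = [9.0000 -4.5000; -10.1250 5.6250]
S = R + BᵀPB = [3 0; 0 3] + [18.0000 -20.2500; -20.2500 23.0625] = [21.0000 -20.2500; -20.2500 26.0625]
BᵀPA = [29.2500 2.2500; -32.0625 -3.3750]
K = S⁻¹·BᵀPA = [0.8238 -0.0707; -0.5902 -0.1844]
A−BK = [1.1721 -0.7275; 1.7951 -1.4078]
AᵀP(A−BK) = [7.0451 -2.7203; -2.7203 2.3491]
P' = Q + AᵀP(A−BK) = [9.5451 -1.2203; -1.2203 3.3491]
tr(P') = 12.8942

12.8942


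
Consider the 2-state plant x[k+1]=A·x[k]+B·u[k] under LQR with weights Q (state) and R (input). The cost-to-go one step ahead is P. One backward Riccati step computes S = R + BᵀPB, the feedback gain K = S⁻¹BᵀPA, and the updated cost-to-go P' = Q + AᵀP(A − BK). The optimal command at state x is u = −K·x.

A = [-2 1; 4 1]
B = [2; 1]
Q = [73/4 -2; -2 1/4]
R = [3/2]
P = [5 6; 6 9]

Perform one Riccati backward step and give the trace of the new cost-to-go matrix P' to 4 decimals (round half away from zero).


37.7661

BᵀP = [16.0000 21.0000]
S = R + BᵀPB = [3/2] + [53.0000] = [54.5000]
BᵀPA = [52.0000 37.0000]
K = S⁻¹·BᵀPA = [0.9541 0.6789]
A−BK = [-3.9083 -0.3578; 3.0459 0.3211]
AᵀP(A−BK) = [18.3853 2.6972; 2.6972 0.8807]
P' = Q + AᵀP(A−BK) = [36.6353 0.6972; 0.6972 1.1307]
tr(P') = 37.7661


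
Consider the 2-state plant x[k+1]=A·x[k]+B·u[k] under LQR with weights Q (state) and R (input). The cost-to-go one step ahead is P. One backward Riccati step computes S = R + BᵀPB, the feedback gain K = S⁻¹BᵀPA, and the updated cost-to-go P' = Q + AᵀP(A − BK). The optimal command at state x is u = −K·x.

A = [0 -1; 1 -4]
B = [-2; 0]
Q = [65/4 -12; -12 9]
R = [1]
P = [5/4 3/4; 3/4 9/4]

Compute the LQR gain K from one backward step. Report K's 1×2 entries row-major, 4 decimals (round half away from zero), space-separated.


BᵀP = [-2.5000 -1.5000]
S = R + BᵀPB = [1] + [5.0000] = [6.0000]
BᵀPA = [-1.5000 8.5000]
K = S⁻¹·BᵀPA = [-0.2500 1.4167]
A−BK = [-0.5000 1.8333; 1.0000 -4.0000]
AᵀP(A−BK) = [1.8750 -7.6250; -7.6250 31.2083]
P' = Q + AᵀP(A−BK) = [18.1250 -19.6250; -19.6250 40.2083]
tr(P') = 58.3333

-0.2500 1.4167


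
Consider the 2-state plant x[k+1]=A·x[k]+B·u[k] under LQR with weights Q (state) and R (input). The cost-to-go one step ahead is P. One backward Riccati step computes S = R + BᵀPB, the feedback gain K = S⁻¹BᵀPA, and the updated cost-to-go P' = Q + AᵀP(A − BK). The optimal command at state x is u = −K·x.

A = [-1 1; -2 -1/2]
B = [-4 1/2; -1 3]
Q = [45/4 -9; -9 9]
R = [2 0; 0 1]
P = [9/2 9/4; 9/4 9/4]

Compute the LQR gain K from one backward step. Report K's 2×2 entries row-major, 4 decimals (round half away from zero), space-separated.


0.1941 -0.2486 -0.5573 -0.2006

BᵀP = [-20.2500 -11.2500; 9.0000 7.8750]
S = R + BᵀPB = [2 0; 0 1] + [92.2500 -43.8750; -43.8750 28.1250] = [94.2500 -43.8750; -43.8750 29.1250]
BᵀPA = [42.7500 -14.6250; -24.7500 5.0625]
K = S⁻¹·BᵀPA = [0.1941 -0.2486; -0.5573 -0.2006]
A−BK = [0.0552 0.1060; -0.1338 -0.1466]
AᵀP(A−BK) = [0.4068 0.0357; 0.0357 0.1928]
P' = Q + AᵀP(A−BK) = [11.6568 -8.9643; -8.9643 9.1928]
tr(P') = 20.8496


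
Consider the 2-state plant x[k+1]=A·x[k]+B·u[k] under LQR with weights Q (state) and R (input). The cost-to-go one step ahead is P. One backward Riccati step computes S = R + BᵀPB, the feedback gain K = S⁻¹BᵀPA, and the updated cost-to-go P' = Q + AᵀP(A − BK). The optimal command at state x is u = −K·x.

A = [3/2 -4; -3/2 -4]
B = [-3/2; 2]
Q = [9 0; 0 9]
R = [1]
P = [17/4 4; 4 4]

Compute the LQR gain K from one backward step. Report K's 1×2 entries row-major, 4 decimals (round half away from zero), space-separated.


-0.2195 -5.6585

BᵀP = [1.6250 2.0000]
S = R + BᵀPB = [1] + [1.5625] = [2.5625]
BᵀPA = [-0.5625 -14.5000]
K = S⁻¹·BᵀPA = [-0.2195 -5.6585]
A−BK = [1.1707 -12.4878; -1.0610 7.3171]
AᵀP(A−BK) = [0.4390 -4.6829; -4.6829 177.9512]
P' = Q + AᵀP(A−BK) = [9.4390 -4.6829; -4.6829 186.9512]
tr(P') = 196.3902


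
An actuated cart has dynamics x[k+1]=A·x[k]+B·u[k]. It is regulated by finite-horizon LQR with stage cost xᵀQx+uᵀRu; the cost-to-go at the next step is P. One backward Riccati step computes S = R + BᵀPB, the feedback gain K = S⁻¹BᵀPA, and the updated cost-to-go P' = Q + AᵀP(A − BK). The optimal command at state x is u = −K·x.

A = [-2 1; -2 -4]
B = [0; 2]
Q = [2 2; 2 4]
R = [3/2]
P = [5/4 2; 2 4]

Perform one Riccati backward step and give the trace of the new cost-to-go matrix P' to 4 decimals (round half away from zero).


BᵀP = [4.0000 8.0000]
S = R + BᵀPB = [3/2] + [16.0000] = [17.5000]
BᵀPA = [-24.0000 -28.0000]
K = S⁻¹·BᵀPA = [-1.3714 -1.6000]
A−BK = [-2.0000 1.0000; 0.7429 -0.8000]
AᵀP(A−BK) = [4.0857 3.1000; 3.1000 4.4500]
P' = Q + AᵀP(A−BK) = [6.0857 5.1000; 5.1000 8.4500]
tr(P') = 14.5357

14.5357


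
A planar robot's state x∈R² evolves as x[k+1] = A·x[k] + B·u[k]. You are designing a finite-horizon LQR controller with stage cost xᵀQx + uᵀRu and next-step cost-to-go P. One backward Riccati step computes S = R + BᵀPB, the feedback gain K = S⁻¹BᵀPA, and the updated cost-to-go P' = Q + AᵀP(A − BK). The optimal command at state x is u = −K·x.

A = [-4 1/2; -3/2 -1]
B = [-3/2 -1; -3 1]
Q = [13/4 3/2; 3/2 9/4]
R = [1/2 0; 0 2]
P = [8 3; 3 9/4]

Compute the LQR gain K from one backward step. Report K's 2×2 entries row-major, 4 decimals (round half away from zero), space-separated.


BᵀP = [-21.0000 -11.2500; -5.0000 -0.7500]
S = R + BᵀPB = [1/2 0; 0 2] + [65.2500 9.7500; 9.7500 4.2500] = [65.7500 9.7500; 9.7500 6.2500]
BᵀPA = [100.8750 0.7500; 21.1250 -1.7500]
K = S⁻¹·BᵀPA = [1.3439 0.0689; 1.2835 -0.3874]
A−BK = [-0.7006 0.2159; 1.2481 -0.4060]
AᵀP(A−BK) = [6.3833 -1.6367; -1.6367 0.5204]
P' = Q + AᵀP(A−BK) = [9.6333 -0.1367; -0.1367 2.7704]
tr(P') = 12.4036

1.3439 0.0689 1.2835 -0.3874


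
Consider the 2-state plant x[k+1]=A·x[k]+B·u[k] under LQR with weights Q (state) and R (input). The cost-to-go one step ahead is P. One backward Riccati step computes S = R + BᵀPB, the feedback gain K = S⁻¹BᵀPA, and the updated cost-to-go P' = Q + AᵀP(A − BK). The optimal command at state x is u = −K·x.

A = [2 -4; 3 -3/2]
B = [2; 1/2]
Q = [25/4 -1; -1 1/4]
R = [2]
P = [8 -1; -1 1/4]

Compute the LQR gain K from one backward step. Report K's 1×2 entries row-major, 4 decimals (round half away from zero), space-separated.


0.7914 -1.8460

BᵀP = [15.5000 -1.8750]
S = R + BᵀPB = [2] + [30.0625] = [32.0625]
BᵀPA = [25.3750 -59.1875]
K = S⁻¹·BᵀPA = [0.7914 -1.8460]
A−BK = [0.4172 -0.3080; 2.6043 -0.5770]
AᵀP(A−BK) = [2.1676 -3.2827; -3.2827 7.3021]
P' = Q + AᵀP(A−BK) = [8.4176 -4.2827; -4.2827 7.5521]
tr(P') = 15.9698


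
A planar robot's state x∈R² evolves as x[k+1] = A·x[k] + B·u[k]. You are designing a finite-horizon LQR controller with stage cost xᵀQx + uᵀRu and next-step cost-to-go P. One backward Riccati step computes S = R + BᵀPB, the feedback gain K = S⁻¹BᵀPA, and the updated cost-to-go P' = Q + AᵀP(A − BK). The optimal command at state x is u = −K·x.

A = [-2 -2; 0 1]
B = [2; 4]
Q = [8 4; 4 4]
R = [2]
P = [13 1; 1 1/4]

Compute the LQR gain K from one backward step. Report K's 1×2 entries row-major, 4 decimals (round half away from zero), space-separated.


BᵀP = [30.0000 3.0000]
S = R + BᵀPB = [2] + [72.0000] = [74.0000]
BᵀPA = [-60.0000 -57.0000]
K = S⁻¹·BᵀPA = [-0.8108 -0.7703]
A−BK = [-0.3784 -0.4595; 3.2432 4.0811]
AᵀP(A−BK) = [3.3514 3.7838; 3.7838 4.3446]
P' = Q + AᵀP(A−BK) = [11.3514 7.7838; 7.7838 8.3446]
tr(P') = 19.6959

-0.8108 -0.7703


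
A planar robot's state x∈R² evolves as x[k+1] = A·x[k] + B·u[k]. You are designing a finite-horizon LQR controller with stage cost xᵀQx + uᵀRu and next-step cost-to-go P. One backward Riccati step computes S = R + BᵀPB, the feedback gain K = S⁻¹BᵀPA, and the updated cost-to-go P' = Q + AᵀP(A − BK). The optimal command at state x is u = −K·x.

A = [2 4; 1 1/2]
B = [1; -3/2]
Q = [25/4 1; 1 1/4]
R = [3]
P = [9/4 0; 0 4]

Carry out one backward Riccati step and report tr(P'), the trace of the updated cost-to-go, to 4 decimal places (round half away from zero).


53.8158

BᵀP = [2.2500 -6.0000]
S = R + BᵀPB = [3] + [11.2500] = [14.2500]
BᵀPA = [-1.5000 6.0000]
K = S⁻¹·BᵀPA = [-0.1053 0.4211]
A−BK = [2.1053 3.5789; 0.8421 1.1316]
AᵀP(A−BK) = [12.8421 20.6316; 20.6316 34.4737]
P' = Q + AᵀP(A−BK) = [19.0921 21.6316; 21.6316 34.7237]
tr(P') = 53.8158


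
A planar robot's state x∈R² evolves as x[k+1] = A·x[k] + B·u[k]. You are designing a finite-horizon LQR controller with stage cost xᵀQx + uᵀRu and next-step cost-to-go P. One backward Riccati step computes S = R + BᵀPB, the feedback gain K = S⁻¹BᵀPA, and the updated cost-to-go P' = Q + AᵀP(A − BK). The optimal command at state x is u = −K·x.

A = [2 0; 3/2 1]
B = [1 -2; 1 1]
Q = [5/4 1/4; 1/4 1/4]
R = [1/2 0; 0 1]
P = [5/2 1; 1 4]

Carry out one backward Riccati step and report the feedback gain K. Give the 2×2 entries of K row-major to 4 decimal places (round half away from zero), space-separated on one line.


1.5737 0.6211 -0.1684 0.2947

BᵀP = [3.5000 5.0000; -4.0000 2.0000]
S = R + BᵀPB = [1/2 0; 0 1] + [8.5000 -2.0000; -2.0000 10.0000] = [9.0000 -2.0000; -2.0000 11.0000]
BᵀPA = [14.5000 5.0000; -5.0000 2.0000]
K = S⁻¹·BᵀPA = [1.5737 0.6211; -0.1684 0.2947]
A−BK = [0.0895 -0.0316; 0.0947 0.0842]
AᵀP(A−BK) = [1.3395 0.4684; 0.4684 0.3053]
P' = Q + AᵀP(A−BK) = [2.5895 0.7184; 0.7184 0.5553]
tr(P') = 3.1447


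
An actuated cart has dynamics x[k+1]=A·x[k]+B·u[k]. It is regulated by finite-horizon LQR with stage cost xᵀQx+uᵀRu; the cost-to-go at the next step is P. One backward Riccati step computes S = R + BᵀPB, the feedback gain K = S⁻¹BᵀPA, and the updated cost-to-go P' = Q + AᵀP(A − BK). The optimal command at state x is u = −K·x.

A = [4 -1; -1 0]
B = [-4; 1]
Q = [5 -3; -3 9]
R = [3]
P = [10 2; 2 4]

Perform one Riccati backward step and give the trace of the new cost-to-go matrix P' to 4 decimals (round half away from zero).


BᵀP = [-38.0000 -4.0000]
S = R + BᵀPB = [3] + [148.0000] = [151.0000]
BᵀPA = [-148.0000 38.0000]
K = S⁻¹·BᵀPA = [-0.9801 0.2517]
A−BK = [0.0795 0.0066; -0.0199 -0.2517]
AᵀP(A−BK) = [2.9404 -0.7550; -0.7550 0.4371]
P' = Q + AᵀP(A−BK) = [7.9404 -3.7550; -3.7550 9.4371]
tr(P') = 17.3775

17.3775


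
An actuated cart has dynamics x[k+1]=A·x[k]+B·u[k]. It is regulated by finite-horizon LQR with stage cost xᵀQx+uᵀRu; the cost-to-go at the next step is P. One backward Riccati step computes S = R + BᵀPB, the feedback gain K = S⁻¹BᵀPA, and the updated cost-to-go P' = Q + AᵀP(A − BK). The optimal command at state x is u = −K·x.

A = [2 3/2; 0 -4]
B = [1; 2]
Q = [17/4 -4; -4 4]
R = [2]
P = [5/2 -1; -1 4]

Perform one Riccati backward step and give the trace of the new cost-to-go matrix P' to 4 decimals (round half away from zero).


54.8106

BᵀP = [0.5000 7.0000]
S = R + BᵀPB = [2] + [14.5000] = [16.5000]
BᵀPA = [1.0000 -27.2500]
K = S⁻¹·BᵀPA = [0.0606 -1.6515]
A−BK = [1.9394 3.1515; -0.1212 -0.6970]
AᵀP(A−BK) = [9.9394 17.1515; 17.1515 36.6212]
P' = Q + AᵀP(A−BK) = [14.1894 13.1515; 13.1515 40.6212]
tr(P') = 54.8106


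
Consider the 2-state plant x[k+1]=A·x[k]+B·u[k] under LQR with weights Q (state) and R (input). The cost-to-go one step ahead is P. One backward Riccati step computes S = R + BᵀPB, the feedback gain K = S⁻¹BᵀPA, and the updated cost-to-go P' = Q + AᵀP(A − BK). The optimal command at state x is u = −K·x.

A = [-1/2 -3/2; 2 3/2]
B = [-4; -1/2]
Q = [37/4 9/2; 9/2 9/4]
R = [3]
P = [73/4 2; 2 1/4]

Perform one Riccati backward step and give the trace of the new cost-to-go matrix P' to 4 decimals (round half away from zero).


12.0493

BᵀP = [-74.0000 -8.1250]
S = R + BᵀPB = [3] + [300.0625] = [303.0625]
BᵀPA = [20.7500 98.8125]
K = S⁻¹·BᵀPA = [0.0685 0.3260]
A−BK = [-0.2261 -0.1958; 2.0342 1.6630]
AᵀP(A−BK) = [0.1418 0.1720; 0.1720 0.4075]
P' = Q + AᵀP(A−BK) = [9.3918 4.6720; 4.6720 2.6575]
tr(P') = 12.0493


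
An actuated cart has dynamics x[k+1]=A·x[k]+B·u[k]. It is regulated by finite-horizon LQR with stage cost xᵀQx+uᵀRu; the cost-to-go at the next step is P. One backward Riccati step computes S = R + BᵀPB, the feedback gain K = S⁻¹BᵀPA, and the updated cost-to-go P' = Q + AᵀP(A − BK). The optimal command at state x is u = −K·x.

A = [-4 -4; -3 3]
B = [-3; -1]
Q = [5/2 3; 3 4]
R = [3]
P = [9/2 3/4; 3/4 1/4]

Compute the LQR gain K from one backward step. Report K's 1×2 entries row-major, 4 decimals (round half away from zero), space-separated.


1.3368 1.0259

BᵀP = [-14.2500 -2.5000]
S = R + BᵀPB = [3] + [45.2500] = [48.2500]
BᵀPA = [64.5000 49.5000]
K = S⁻¹·BᵀPA = [1.3368 1.0259]
A−BK = [0.0104 -0.9223; -1.6632 4.0259]
AᵀP(A−BK) = [6.0272 3.5790; 3.5790 5.4676]
P' = Q + AᵀP(A−BK) = [8.5272 6.5790; 6.5790 9.4676]
tr(P') = 17.9948


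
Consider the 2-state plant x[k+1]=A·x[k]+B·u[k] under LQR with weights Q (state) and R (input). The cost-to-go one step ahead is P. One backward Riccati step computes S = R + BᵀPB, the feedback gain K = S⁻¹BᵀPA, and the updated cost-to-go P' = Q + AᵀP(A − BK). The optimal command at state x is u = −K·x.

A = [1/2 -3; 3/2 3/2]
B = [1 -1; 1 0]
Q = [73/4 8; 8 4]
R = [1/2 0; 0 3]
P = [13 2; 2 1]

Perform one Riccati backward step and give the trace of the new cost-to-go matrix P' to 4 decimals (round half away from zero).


32.9349

BᵀP = [15.0000 3.0000; -13.0000 -2.0000]
S = R + BᵀPB = [1/2 0; 0 3] + [18.0000 -15.0000; -15.0000 13.0000] = [18.5000 -15.0000; -15.0000 16.0000]
BᵀPA = [12.0000 -40.5000; -9.5000 36.0000]
K = S⁻¹·BᵀPA = [0.6972 -1.5211; 0.0599 0.8239]
A−BK = [-0.1373 -0.6549; 0.8028 3.0211]
AᵀP(A−BK) = [0.7025 1.3310; 1.3310 9.9824]
P' = Q + AᵀP(A−BK) = [18.9525 9.3310; 9.3310 13.9824]
tr(P') = 32.9349


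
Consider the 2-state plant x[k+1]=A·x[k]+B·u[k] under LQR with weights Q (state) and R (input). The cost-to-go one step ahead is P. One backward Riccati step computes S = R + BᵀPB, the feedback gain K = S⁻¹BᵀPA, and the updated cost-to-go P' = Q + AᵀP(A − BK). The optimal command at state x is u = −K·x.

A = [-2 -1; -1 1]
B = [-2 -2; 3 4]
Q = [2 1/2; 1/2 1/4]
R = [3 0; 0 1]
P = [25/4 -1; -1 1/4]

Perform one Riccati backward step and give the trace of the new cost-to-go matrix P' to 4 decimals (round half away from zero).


3.9286

BᵀP = [-15.5000 2.7500; -16.5000 3.0000]
S = R + BᵀPB = [3 0; 0 1] + [39.2500 42.0000; 42.0000 45.0000] = [42.2500 42.0000; 42.0000 46.0000]
BᵀPA = [28.2500 18.2500; 30.0000 19.5000]
K = S⁻¹·BᵀPA = [0.2201 0.1142; 0.4513 0.3196]
A−BK = [-0.6574 -0.1323; -3.4652 -0.6212]
AᵀP(A−BK) = [1.4958 0.4345; 0.4345 0.1828]
P' = Q + AᵀP(A−BK) = [3.4958 0.9345; 0.9345 0.4328]
tr(P') = 3.9286


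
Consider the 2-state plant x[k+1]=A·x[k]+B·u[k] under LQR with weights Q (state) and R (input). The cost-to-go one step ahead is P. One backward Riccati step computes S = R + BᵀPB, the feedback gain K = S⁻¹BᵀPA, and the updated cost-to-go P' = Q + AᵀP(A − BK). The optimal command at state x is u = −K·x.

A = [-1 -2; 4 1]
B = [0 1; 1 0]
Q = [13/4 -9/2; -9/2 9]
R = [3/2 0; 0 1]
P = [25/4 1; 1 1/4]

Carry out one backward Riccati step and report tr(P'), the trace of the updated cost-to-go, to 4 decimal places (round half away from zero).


BᵀP = [1.0000 0.2500; 6.2500 1.0000]
S = R + BᵀPB = [3/2 0; 0 1] + [0.2500 1.0000; 1.0000 6.2500] = [1.7500 1.0000; 1.0000 7.2500]
BᵀPA = [0.0000 -1.7500; -2.2500 -11.5000]
K = S⁻¹·BᵀPA = [0.1925 -0.1016; -0.3369 -1.5722]
A−BK = [-0.6631 -0.4278; 3.8075 1.1016]
AᵀP(A−BK) = [1.4920 0.9626; 0.9626 2.9920]
P' = Q + AᵀP(A−BK) = [4.7420 -3.5374; -3.5374 11.9920]
tr(P') = 16.7340

16.7340


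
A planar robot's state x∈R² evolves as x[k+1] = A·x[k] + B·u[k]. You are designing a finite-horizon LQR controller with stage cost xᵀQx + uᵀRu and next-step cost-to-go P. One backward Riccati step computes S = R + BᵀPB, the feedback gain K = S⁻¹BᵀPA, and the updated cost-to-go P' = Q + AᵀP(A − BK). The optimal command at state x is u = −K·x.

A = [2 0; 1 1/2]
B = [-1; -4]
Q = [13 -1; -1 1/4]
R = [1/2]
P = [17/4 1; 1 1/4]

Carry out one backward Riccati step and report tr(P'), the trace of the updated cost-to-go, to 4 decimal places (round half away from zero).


14.0700

BᵀP = [-8.2500 -2.0000]
S = R + BᵀPB = [1/2] + [16.2500] = [16.7500]
BᵀPA = [-18.5000 -1.0000]
K = S⁻¹·BᵀPA = [-1.1045 -0.0597]
A−BK = [0.8955 -0.0597; -3.4179 0.2612]
AᵀP(A−BK) = [0.8172 0.0205; 0.0205 0.0028]
P' = Q + AᵀP(A−BK) = [13.8172 -0.9795; -0.9795 0.2528]
tr(P') = 14.0700


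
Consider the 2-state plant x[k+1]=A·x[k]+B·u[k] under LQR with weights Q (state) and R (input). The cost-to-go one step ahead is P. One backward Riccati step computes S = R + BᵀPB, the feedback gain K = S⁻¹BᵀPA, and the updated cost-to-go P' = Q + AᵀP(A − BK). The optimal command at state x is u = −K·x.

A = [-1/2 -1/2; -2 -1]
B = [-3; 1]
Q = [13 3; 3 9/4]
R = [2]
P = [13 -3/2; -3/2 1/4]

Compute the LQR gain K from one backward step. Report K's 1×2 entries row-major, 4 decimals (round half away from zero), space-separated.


0.0838 0.1209

BᵀP = [-40.5000 4.7500]
S = R + BᵀPB = [2] + [126.2500] = [128.2500]
BᵀPA = [10.7500 15.5000]
K = S⁻¹·BᵀPA = [0.0838 0.1209]
A−BK = [-0.2485 -0.1374; -2.0838 -1.1209]
AᵀP(A−BK) = [0.3489 0.2008; 0.2008 0.1267]
P' = Q + AᵀP(A−BK) = [13.3489 3.2008; 3.2008 2.3767]
tr(P') = 15.7256


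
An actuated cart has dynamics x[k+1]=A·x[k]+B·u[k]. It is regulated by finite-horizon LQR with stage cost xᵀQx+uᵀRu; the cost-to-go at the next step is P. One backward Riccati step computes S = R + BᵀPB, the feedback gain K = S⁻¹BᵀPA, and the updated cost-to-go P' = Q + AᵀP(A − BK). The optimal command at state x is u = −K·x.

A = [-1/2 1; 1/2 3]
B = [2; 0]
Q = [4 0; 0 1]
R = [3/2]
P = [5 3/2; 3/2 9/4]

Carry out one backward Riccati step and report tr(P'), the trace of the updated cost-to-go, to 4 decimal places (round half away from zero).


BᵀP = [10.0000 3.0000]
S = R + BᵀPB = [3/2] + [20.0000] = [21.5000]
BᵀPA = [-3.5000 19.0000]
K = S⁻¹·BᵀPA = [-0.1628 0.8837]
A−BK = [-0.1744 -0.7674; 0.5000 3.0000]
AᵀP(A−BK) = [0.4927 2.4680; 2.4680 17.4593]
P' = Q + AᵀP(A−BK) = [4.4927 2.4680; 2.4680 18.4593]
tr(P') = 22.9520

22.9520


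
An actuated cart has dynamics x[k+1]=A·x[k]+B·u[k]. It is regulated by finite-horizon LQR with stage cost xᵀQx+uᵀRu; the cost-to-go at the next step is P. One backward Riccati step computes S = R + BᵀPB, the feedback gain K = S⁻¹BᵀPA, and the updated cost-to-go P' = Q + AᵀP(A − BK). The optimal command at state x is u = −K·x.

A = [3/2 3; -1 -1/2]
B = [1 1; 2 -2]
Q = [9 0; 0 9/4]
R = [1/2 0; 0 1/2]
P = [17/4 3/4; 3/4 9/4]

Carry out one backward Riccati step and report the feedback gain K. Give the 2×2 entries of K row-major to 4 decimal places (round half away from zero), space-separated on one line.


BᵀP = [5.7500 5.2500; 2.7500 -3.7500]
S = R + BᵀPB = [1/2 0; 0 1/2] + [16.2500 -4.7500; -4.7500 10.2500] = [16.7500 -4.7500; -4.7500 10.7500]
BᵀPA = [3.3750 14.6250; 7.8750 10.1250]
K = S⁻¹·BᵀPA = [0.4679 1.3036; 0.9393 1.5179]
A−BK = [0.0929 0.1786; -0.0571 -0.0714]
AᵀP(A−BK) = [0.5866 1.0848; 1.0848 2.1295]
P' = Q + AᵀP(A−BK) = [9.5866 1.0848; 1.0848 4.3795]
tr(P') = 13.9661

0.4679 1.3036 0.9393 1.5179


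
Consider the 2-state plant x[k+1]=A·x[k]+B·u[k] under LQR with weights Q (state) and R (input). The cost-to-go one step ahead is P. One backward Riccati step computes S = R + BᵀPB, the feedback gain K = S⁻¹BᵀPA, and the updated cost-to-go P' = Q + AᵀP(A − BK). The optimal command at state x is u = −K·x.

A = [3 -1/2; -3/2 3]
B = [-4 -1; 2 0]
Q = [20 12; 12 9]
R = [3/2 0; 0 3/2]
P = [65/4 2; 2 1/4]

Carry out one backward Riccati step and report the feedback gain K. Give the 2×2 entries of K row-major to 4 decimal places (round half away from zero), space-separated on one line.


BᵀP = [-61.0000 -7.5000; -16.2500 -2.0000]
S = R + BᵀPB = [3/2 0; 0 3/2] + [229.0000 61.0000; 61.0000 16.2500] = [230.5000 61.0000; 61.0000 17.7500]
BᵀPA = [-171.7500 8.0000; -45.7500 2.1250]
K = S⁻¹·BᵀPA = [-0.6961 0.0334; -0.1853 0.0049]
A−BK = [0.0304 -0.3615; -0.1078 2.9332]
AᵀP(A−BK) = [0.7831 -0.0376; -0.0376 0.0348]
P' = Q + AᵀP(A−BK) = [20.7831 11.9624; 11.9624 9.0348]
tr(P') = 29.8179

-0.6961 0.0334 -0.1853 0.0049


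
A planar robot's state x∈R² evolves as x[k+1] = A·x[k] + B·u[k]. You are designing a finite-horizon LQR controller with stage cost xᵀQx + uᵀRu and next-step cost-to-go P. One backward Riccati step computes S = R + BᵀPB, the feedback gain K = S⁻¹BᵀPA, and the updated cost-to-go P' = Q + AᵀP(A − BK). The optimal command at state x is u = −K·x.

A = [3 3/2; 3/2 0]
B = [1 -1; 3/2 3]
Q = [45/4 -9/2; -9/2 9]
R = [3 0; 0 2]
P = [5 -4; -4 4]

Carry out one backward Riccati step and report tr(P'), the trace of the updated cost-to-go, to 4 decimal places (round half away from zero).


BᵀP = [-1.0000 2.0000; -17.0000 16.0000]
S = R + BᵀPB = [3 0; 0 2] + [2.0000 7.0000; 7.0000 65.0000] = [5.0000 7.0000; 7.0000 67.0000]
BᵀPA = [0.0000 -1.5000; -27.0000 -25.5000]
K = S⁻¹·BᵀPA = [0.6608 0.2727; -0.4720 -0.4091]
A−BK = [1.8671 0.8182; 1.9248 0.8182]
AᵀP(A−BK) = [5.2552 2.4545; 2.4545 1.2273]
P' = Q + AᵀP(A−BK) = [16.5052 -2.0455; -2.0455 10.2273]
tr(P') = 26.7325

26.7325


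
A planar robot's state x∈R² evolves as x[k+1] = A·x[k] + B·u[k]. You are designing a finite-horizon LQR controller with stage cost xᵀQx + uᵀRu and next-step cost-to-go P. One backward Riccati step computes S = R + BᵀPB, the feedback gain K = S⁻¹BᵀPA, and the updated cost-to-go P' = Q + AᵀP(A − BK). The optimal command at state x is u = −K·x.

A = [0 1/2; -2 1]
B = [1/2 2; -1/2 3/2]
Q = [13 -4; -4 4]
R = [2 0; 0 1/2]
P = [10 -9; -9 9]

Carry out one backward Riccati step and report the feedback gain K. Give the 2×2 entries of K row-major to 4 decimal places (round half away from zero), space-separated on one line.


BᵀP = [9.5000 -9.0000; 6.5000 -4.5000]
S = R + BᵀPB = [2 0; 0 1/2] + [9.2500 5.5000; 5.5000 6.2500] = [11.2500 5.5000; 5.5000 6.7500]
BᵀPA = [18.0000 -4.2500; 9.0000 -1.2500]
K = S⁻¹·BᵀPA = [1.5759 -0.4774; 0.0492 0.2038]
A−BK = [-0.8865 0.3311; -1.2859 0.4555]
AᵀP(A−BK) = [7.1902 -2.2408; -2.2408 0.7257]
P' = Q + AᵀP(A−BK) = [20.1902 -6.2408; -6.2408 4.7257]
tr(P') = 24.9159

1.5759 -0.4774 0.0492 0.2038


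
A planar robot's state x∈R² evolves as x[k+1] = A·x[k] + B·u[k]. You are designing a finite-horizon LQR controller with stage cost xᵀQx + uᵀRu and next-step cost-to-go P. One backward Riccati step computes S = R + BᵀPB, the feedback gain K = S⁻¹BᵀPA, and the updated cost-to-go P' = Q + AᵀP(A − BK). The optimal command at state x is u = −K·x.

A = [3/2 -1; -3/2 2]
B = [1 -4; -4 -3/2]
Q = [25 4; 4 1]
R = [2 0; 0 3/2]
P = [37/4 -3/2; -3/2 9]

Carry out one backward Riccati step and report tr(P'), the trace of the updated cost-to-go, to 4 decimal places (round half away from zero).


27.1393

BᵀP = [15.2500 -37.5000; -34.7500 -7.5000]
S = R + BᵀPB = [2 0; 0 3/2] + [165.2500 -4.7500; -4.7500 150.2500] = [167.2500 -4.7500; -4.7500 151.7500]
BᵀPA = [79.1250 -90.2500; -40.8750 19.7500]
K = S⁻¹·BᵀPA = [0.4659 -0.5364; -0.2548 0.1134]
A−BK = [0.0150 -0.0102; -0.0187 0.0245]
AᵀP(A−BK) = [0.5375 -0.5495; -0.5495 0.6018]
P' = Q + AᵀP(A−BK) = [25.5375 3.4505; 3.4505 1.6018]
tr(P') = 27.1393


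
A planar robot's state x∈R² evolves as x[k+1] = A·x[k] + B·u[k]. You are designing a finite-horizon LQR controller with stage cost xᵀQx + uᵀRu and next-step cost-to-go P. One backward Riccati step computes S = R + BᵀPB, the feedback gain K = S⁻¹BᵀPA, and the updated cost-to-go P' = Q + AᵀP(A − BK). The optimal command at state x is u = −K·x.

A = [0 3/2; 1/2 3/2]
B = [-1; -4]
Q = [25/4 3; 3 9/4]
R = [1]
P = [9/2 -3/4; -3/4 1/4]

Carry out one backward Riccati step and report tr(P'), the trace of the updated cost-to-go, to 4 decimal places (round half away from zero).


13.9018

BᵀP = [-1.5000 -0.2500]
S = R + BᵀPB = [1] + [2.5000] = [3.5000]
BᵀPA = [-0.1250 -2.6250]
K = S⁻¹·BᵀPA = [-0.0357 -0.7500]
A−BK = [-0.0357 0.7500; 0.3571 -1.5000]
AᵀP(A−BK) = [0.0580 -0.4688; -0.4688 5.3438]
P' = Q + AᵀP(A−BK) = [6.3080 2.5313; 2.5313 7.5938]
tr(P') = 13.9018


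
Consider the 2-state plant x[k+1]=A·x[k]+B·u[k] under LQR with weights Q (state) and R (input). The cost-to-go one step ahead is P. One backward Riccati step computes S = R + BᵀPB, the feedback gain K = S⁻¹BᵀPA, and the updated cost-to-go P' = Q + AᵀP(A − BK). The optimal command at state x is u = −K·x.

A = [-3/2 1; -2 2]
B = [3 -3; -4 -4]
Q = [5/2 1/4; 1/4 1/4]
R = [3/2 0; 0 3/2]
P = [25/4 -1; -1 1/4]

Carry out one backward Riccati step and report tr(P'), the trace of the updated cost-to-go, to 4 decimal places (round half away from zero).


BᵀP = [22.7500 -4.0000; -14.7500 2.0000]
S = R + BᵀPB = [3/2 0; 0 3/2] + [84.2500 -52.2500; -52.2500 36.2500] = [85.7500 -52.2500; -52.2500 37.7500]
BᵀPA = [-26.1250 14.7500; 18.1250 -10.7500]
K = S⁻¹·BᵀPA = [-0.0773 -0.0096; 0.3732 -0.2981]
A−BK = [-0.1487 0.1346; -0.8166 0.7692]
AᵀP(A−BK) = [0.2799 -0.2236; -0.2236 0.1875]
P' = Q + AᵀP(A−BK) = [2.7799 0.0264; 0.0264 0.4375]
tr(P') = 3.2174

3.2174


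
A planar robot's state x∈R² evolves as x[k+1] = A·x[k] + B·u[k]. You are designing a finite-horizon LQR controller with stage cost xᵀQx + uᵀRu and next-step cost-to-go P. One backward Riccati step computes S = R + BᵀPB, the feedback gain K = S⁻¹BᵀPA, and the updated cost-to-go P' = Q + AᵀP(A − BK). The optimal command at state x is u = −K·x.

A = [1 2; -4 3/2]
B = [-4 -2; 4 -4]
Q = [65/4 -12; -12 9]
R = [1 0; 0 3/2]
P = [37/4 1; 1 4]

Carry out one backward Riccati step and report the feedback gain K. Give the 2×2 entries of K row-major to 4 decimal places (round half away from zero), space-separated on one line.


-0.4966 -0.2079 0.4931 -0.5760

BᵀP = [-33.0000 12.0000; -22.5000 -18.0000]
S = R + BᵀPB = [1 0; 0 3/2] + [180.0000 18.0000; 18.0000 117.0000] = [181.0000 18.0000; 18.0000 118.5000]
BᵀPA = [-81.0000 -48.0000; 49.5000 -72.0000]
K = S⁻¹·BᵀPA = [-0.4966 -0.2079; 0.4931 -0.5760]
A−BK = [0.0001 0.0163; -0.0412 0.0276]
AᵀP(A−BK) = [0.6181 -0.3281; -0.3281 0.5473]
P' = Q + AᵀP(A−BK) = [16.8681 -12.3281; -12.3281 9.5473]
tr(P') = 26.4155


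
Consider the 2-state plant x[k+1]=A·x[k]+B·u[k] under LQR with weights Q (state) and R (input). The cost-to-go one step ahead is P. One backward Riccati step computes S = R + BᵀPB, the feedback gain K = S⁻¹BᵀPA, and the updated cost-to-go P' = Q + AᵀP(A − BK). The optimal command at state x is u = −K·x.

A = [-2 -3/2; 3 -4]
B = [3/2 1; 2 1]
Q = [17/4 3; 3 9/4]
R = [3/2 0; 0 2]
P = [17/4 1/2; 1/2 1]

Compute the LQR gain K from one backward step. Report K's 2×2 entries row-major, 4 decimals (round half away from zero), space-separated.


BᵀP = [7.3750 2.7500; 4.7500 1.5000]
S = R + BᵀPB = [3/2 0; 0 2] + [16.5625 10.1250; 10.1250 6.2500] = [18.0625 10.1250; 10.1250 8.2500]
BᵀPA = [-6.5000 -22.0625; -5.0000 -13.1250]
K = S⁻¹·BᵀPA = [-0.0645 -1.0565; -0.5269 -0.2944]
A−BK = [-1.3763 0.3790; 3.6559 -1.5927]
AᵀP(A−BK) = [16.9462 -5.8387; -5.8387 4.3911]
P' = Q + AᵀP(A−BK) = [21.1962 -2.8387; -2.8387 6.6411]
tr(P') = 27.8374

-0.0645 -1.0565 -0.5269 -0.2944


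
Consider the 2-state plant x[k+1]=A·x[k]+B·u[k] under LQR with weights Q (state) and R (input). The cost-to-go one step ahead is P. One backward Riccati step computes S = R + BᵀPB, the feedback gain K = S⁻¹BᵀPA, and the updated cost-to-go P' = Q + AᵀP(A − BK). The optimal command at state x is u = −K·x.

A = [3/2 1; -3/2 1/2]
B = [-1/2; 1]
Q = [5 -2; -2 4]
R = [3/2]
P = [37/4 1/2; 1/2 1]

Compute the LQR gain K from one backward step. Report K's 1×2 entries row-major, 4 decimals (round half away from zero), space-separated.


-1.6957 -0.8696

BᵀP = [-4.1250 0.7500]
S = R + BᵀPB = [3/2] + [2.8125] = [4.3125]
BᵀPA = [-7.3125 -3.7500]
K = S⁻¹·BᵀPA = [-1.6957 -0.8696]
A−BK = [0.6522 0.5652; 0.1957 1.3696]
AᵀP(A−BK) = [8.4130 6.3913; 6.3913 6.7391]
P' = Q + AᵀP(A−BK) = [13.4130 4.3913; 4.3913 10.7391]
tr(P') = 24.1522


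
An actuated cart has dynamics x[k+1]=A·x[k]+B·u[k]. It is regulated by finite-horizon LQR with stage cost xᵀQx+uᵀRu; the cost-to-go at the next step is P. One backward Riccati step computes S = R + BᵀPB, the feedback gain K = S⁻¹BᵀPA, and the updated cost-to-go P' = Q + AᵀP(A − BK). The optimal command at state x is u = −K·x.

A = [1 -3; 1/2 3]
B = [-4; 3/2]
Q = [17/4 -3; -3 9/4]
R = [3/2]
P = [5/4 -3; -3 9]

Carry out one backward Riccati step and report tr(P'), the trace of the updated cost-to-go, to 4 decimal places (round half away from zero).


BᵀP = [-9.5000 25.5000]
S = R + BᵀPB = [3/2] + [76.2500] = [77.7500]
BᵀPA = [3.2500 105.0000]
K = S⁻¹·BᵀPA = [0.0418 1.3505]
A−BK = [1.1672 2.4019; 0.4373 0.9743]
AᵀP(A−BK) = [0.3641 0.8609; 0.8609 4.4494]
P' = Q + AᵀP(A−BK) = [4.6141 -2.1391; -2.1391 6.6994]
tr(P') = 11.3135

11.3135


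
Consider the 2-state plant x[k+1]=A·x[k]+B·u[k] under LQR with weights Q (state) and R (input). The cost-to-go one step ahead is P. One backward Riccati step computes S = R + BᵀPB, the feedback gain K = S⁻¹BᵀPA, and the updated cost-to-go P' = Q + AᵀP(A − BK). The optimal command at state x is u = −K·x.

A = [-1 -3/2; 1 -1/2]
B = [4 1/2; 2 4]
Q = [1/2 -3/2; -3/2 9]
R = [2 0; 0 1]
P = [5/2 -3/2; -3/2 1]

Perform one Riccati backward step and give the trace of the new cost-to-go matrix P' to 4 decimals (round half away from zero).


10.0644

BᵀP = [7.0000 -4.0000; -4.7500 3.2500]
S = R + BᵀPB = [2 0; 0 1] + [20.0000 -12.5000; -12.5000 10.6250] = [22.0000 -12.5000; -12.5000 11.6250]
BᵀPA = [-11.0000 -8.5000; 8.0000 5.5000]
K = S⁻¹·BᵀPA = [-0.2802 -0.3021; 0.3869 0.1482]
A−BK = [-0.0729 -0.3656; 0.0126 -0.4887]
AᵀP(A−BK) = [0.3229 0.2406; 0.2406 0.2415]
P' = Q + AᵀP(A−BK) = [0.8229 -1.2594; -1.2594 9.2415]
tr(P') = 10.0644


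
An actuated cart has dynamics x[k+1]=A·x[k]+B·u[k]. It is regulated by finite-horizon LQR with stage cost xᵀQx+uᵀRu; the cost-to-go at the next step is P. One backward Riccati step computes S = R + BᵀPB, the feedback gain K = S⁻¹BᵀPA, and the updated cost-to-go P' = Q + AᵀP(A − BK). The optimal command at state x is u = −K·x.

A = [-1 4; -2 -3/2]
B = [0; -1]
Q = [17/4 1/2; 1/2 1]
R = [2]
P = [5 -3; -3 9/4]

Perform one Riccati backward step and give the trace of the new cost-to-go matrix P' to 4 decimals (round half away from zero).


72.1618

BᵀP = [3.0000 -2.2500]
S = R + BᵀPB = [2] + [2.2500] = [4.2500]
BᵀPA = [1.5000 15.3750]
K = S⁻¹·BᵀPA = [0.3529 3.6176]
A−BK = [-1.0000 4.0000; -1.6471 2.1176]
AᵀP(A−BK) = [1.4706 0.8235; 0.8235 65.4412]
P' = Q + AᵀP(A−BK) = [5.7206 1.3235; 1.3235 66.4412]
tr(P') = 72.1618


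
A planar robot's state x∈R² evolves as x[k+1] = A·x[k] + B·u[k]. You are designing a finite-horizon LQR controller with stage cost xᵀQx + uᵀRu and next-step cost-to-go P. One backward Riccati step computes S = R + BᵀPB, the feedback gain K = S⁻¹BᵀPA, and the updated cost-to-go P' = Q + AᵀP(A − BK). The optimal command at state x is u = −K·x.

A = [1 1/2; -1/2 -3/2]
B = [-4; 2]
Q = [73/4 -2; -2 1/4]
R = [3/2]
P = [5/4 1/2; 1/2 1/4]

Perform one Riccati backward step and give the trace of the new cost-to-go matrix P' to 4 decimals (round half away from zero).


18.7047

BᵀP = [-4.0000 -1.5000]
S = R + BᵀPB = [3/2] + [13.0000] = [14.5000]
BᵀPA = [-3.2500 0.2500]
K = S⁻¹·BᵀPA = [-0.2241 0.0172]
A−BK = [0.1034 0.5690; -0.0517 -1.5345]
AᵀP(A−BK) = [0.0841 -0.0065; -0.0065 0.1207]
P' = Q + AᵀP(A−BK) = [18.3341 -2.0065; -2.0065 0.3707]
tr(P') = 18.7047


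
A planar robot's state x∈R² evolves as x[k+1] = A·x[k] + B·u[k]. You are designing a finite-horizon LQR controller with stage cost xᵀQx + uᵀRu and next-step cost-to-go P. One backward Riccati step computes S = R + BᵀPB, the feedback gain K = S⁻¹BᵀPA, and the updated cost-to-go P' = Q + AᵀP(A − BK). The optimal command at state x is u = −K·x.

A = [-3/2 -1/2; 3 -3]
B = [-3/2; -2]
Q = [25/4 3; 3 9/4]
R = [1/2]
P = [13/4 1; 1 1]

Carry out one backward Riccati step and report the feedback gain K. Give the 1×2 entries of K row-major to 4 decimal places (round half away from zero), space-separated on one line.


-0.0105 0.7825

BᵀP = [-6.8750 -3.5000]
S = R + BᵀPB = [1/2] + [17.3125] = [17.8125]
BᵀPA = [-0.1875 13.9375]
K = S⁻¹·BᵀPA = [-0.0105 0.7825]
A−BK = [-1.5158 0.6737; 2.9789 -1.4351]
AᵀP(A−BK) = [7.3105 -3.4158; -3.4158 1.9070]
P' = Q + AᵀP(A−BK) = [13.5605 -0.4158; -0.4158 4.1570]
tr(P') = 17.7175


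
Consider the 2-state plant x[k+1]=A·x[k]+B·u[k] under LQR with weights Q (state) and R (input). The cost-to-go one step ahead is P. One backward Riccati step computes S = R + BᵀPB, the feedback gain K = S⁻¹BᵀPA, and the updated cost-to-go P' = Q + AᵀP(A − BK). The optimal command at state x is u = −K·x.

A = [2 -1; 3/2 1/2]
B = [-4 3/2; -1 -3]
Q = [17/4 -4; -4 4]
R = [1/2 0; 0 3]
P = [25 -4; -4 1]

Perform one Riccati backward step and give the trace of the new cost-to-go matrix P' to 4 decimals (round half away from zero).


8.6663

BᵀP = [-96.0000 15.0000; 49.5000 -9.0000]
S = R + BᵀPB = [1/2 0; 0 3] + [369.0000 -189.0000; -189.0000 101.2500] = [369.5000 -189.0000; -189.0000 104.2500]
BᵀPA = [-169.5000 103.5000; 85.5000 -54.0000]
K = S⁻¹·BᵀPA = [-0.5397 0.2086; -0.1583 -0.1399]
A−BK = [0.0786 0.0441; 0.4853 0.2890]
AᵀP(A−BK) = [0.3057 0.0606; 0.0606 0.1106]
P' = Q + AᵀP(A−BK) = [4.5557 -3.9394; -3.9394 4.1106]
tr(P') = 8.6663
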